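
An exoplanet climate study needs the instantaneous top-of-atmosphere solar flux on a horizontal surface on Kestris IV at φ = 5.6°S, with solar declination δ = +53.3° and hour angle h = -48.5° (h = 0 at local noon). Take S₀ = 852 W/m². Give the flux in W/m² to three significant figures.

cos θ_z = sin φ sin δ + cos φ cos δ cos h = -0.078240 + 0.394108 = 0.315868.
Flux = S₀ · cos θ_z = 852 × 0.315868 = 269.1 W/m².

269 W/m²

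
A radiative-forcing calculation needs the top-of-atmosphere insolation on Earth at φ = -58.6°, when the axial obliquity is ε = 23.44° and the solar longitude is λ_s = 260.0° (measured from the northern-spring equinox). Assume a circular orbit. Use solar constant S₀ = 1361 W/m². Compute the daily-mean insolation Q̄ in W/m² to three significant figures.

Solar declination: sin δ = sin ε · sin λ_s = sin 23.44° × sin 260.0° = -0.39175, so δ = -23.063°.
cos H₀ = −tan(-58.6°) tan(-23.063°) = -0.6975, H₀ = 2.3427 rad.
Bracket: H₀ sin φ sin δ + cos φ cos δ sin H₀ = 2.3427×-0.85355×-0.39175 + 0.52101×0.92007×0.71655 = 0.783348 + 0.343489 = 1.126837.
Q̄ = (S₀/π) × [bracket] = (1361/π) × 1.126837 = 488.2 W/m².

Q̄ ≈ 488 W/m²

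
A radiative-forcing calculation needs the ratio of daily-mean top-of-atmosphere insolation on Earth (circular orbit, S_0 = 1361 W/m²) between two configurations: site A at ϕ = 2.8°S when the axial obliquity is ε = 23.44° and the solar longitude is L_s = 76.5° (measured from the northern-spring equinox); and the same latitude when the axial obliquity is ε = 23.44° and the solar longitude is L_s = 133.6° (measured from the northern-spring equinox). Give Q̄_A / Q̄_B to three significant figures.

Q̄_A / Q̄_B ≈ 0.954

— Configuration A (ϕ=-2.8°):
Solar declination: sin δ = sin ε · sin L_s = sin 23.44° × sin 76.5° = 0.38680, so δ = +22.755°.
cos h₀ = −tan(-2.8°) tan(+22.755°) = 0.0205, h₀ = 1.5503 rad.
Bracket: h₀ sin ϕ sin δ + cos ϕ cos δ sin h₀ = 1.5503×-0.04885×0.38680 + 0.99881×0.92216×0.99979 = -0.029293 + 0.920869 = 0.891576.
Q̄ = (S_0/π) × [bracket] = (1361/π) × 0.891576 = 386.25 W/m².
— Configuration B (ϕ=-2.8°):
Solar declination: sin δ = sin ε · sin L_s = sin 23.44° × sin 133.6° = 0.28807, so δ = +16.742°.
cos h₀ = −tan(-2.8°) tan(+16.742°) = 0.0147, h₀ = 1.5561 rad.
Bracket: h₀ sin ϕ sin δ + cos ϕ cos δ sin h₀ = 1.5561×-0.04885×0.28807 + 0.99881×0.95761×0.99989 = -0.021898 + 0.956365 = 0.934467.
Q̄ = (S_0/π) × [bracket] = (1361/π) × 0.934467 = 404.83 W/m².
Ratio Q̄_A / Q̄_B = 386.25 / 404.83 = 0.9541.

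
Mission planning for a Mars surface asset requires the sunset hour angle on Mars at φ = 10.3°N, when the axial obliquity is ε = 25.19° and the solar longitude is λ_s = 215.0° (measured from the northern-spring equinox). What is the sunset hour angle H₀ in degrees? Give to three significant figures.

Solar declination: sin δ = sin ε · sin λ_s = sin 25.19° × sin 215.0° = -0.24413, so δ = -14.130°.
cos H₀ = −tan φ · tan δ = −tan(+10.3°) × tan(-14.130°) = 0.0457, so H₀ = 1.5250 rad = 87.38°.

H₀ = 87.4°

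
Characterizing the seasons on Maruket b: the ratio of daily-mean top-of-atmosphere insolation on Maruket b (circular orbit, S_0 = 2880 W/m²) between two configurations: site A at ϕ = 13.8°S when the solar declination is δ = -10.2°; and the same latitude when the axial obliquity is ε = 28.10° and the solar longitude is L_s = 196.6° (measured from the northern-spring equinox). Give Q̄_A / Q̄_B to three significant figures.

Q̄_A / Q̄_B ≈ 1.01

— Configuration A (ϕ=-13.8°):
cos h₀ = −tan(-13.8°) tan(-10.200°) = -0.0442, h₀ = 1.6150 rad.
Bracket: h₀ sin ϕ sin δ + cos ϕ cos δ sin h₀ = 1.6150×-0.23853×-0.17708 + 0.97113×0.98420×0.99902 = 0.068216 + 0.954849 = 1.023065.
Q̄ = (S_0/π) × [bracket] = (2880/π) × 1.023065 = 937.88 W/m².
— Configuration B (ϕ=-13.8°):
Solar declination: sin δ = sin ε · sin L_s = sin 28.10° × sin 196.6° = -0.13456, so δ = -7.733°.
cos h₀ = −tan(-13.8°) tan(-7.733°) = -0.0334, h₀ = 1.6042 rad.
Bracket: h₀ sin ϕ sin δ + cos ϕ cos δ sin h₀ = 1.6042×-0.23853×-0.13456 + 0.97113×0.99091×0.99944 = 0.051489 + 0.961764 = 1.013253.
Q̄ = (S_0/π) × [bracket] = (2880/π) × 1.013253 = 928.88 W/m².
Ratio Q̄_A / Q̄_B = 937.88 / 928.88 = 1.010.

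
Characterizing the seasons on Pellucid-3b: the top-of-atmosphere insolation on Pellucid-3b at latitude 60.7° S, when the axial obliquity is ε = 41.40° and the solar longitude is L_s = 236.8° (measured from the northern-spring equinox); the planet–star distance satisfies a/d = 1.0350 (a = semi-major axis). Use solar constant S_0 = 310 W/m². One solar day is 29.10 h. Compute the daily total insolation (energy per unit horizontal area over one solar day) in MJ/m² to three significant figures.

Solar declination: sin δ = sin ε · sin L_s = sin 41.40° × sin 236.8° = -0.55336, so δ = -33.598°.
cos h₀ = −tan(-60.7°) tan(-33.598°) = -1.1839 ≤ −1 ⇒ polar day, h₀ = π.
Bracket: h₀ sin ϕ sin δ + cos ϕ cos δ sin h₀ = 3.1416×-0.87207×-0.55336 + 0.48938×0.83294×0.00000 = 1.516038 + 0.000000 = 1.516038.
Inverse-square distance factor (a/d)² = 1.0350² = 1.071225.
Q̄ = (S_0/π) × 1.071225 × [bracket] = (310/π) × 1.071225 × 1.516038 = 160.25 W/m².
Daily total = Q̄ × 29.10 h × 3600 s/h = 160.25 × 29.10 × 3600 / 10⁶ = 16.79 MJ/m².

16.8 MJ/m²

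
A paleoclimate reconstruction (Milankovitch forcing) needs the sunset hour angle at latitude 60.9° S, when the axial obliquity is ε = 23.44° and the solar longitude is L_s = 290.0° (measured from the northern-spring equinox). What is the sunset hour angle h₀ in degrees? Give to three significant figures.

h₀ = 136°

Solar declination: sin δ = sin ε · sin L_s = sin 23.44° × sin 290.0° = -0.37380, so δ = -21.950°.
cos h₀ = −tan ϕ · tan δ = −tan(-60.9°) × tan(-21.950°) = -0.7241, so h₀ = 2.3805 rad = 136.39°.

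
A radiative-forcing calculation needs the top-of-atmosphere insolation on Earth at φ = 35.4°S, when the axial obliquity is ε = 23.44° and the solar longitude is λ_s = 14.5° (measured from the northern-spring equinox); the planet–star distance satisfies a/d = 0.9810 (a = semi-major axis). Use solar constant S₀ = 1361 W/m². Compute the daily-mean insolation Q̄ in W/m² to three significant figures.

Q̄ ≈ 301 W/m²

Solar declination: sin δ = sin ε · sin λ_s = sin 23.44° × sin 14.5° = 0.09960, so δ = +5.716°.
cos H₀ = −tan(-35.4°) tan(+5.716°) = 0.0711, H₀ = 1.4996 rad.
Bracket: H₀ sin φ sin δ + cos φ cos δ sin H₀ = 1.4996×-0.57928×0.09960 + 0.81513×0.99503×0.99747 = -0.086521 + 0.809027 = 0.722506.
Inverse-square distance factor (a/d)² = 0.9810² = 0.962361.
Q̄ = (S₀/π) × 0.962361 × [bracket] = (1361/π) × 0.962361 × 0.722506 = 301.2 W/m².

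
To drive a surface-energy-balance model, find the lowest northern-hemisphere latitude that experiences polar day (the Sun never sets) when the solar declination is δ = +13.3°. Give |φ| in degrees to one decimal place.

|φ| = 76.7°

Polar day requires cos H₀ = −tan φ tan δ ≤ −1, i.e. tan φ tan δ ≥ 1.
The boundary is |tan φ| · |tan δ| = 1, so |φ| = 90° − |δ| = 90° − 13.3° = 76.7° in the northern hemisphere.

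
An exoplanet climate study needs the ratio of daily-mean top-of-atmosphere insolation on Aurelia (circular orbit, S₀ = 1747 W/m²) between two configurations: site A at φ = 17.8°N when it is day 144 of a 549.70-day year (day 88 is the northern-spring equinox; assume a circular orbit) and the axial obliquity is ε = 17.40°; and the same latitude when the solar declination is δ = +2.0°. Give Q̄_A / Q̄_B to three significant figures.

— Configuration A (φ=+17.8°):
Solar longitude: λ_s = 360° × (144 − 88)/549.70 = 36.675°.
sin δ = sin 17.40° × sin 36.675° = 0.17861, so δ = +10.289°.
cos H₀ = −tan(+17.8°) tan(+10.289°) = -0.0583, H₀ = 1.6291 rad.
Bracket: H₀ sin φ sin δ + cos φ cos δ sin H₀ = 1.6291×0.30570×0.17861 + 0.95213×0.98392×0.99830 = 0.088951 + 0.935227 = 1.024178.
Q̄ = (S₀/π) × [bracket] = (1747/π) × 1.024178 = 569.53 W/m².
— Configuration B (φ=+17.8°):
cos H₀ = −tan(+17.8°) tan(+2.000°) = -0.0112, H₀ = 1.5820 rad.
Bracket: H₀ sin φ sin δ + cos φ cos δ sin H₀ = 1.5820×0.30570×0.03490 + 0.95213×0.99939×0.99994 = 0.016878 + 0.951492 = 0.968370.
Q̄ = (S₀/π) × [bracket] = (1747/π) × 0.968370 = 538.50 W/m².
Ratio Q̄_A / Q̄_B = 569.53 / 538.50 = 1.058.

Q̄_A / Q̄_B ≈ 1.06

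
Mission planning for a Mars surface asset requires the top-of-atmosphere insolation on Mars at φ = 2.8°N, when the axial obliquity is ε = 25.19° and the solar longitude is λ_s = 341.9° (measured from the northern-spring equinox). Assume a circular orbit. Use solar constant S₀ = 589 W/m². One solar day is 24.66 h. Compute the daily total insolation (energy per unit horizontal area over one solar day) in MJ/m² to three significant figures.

Solar declination: sin δ = sin ε · sin λ_s = sin 25.19° × sin 341.9° = -0.13223, so δ = -7.599°.
cos H₀ = −tan(+2.8°) tan(-7.599°) = 0.0065, H₀ = 1.5643 rad.
Bracket: H₀ sin φ sin δ + cos φ cos δ sin H₀ = 1.5643×0.04885×-0.13223 + 0.99881×0.99122×0.99998 = -0.010104 + 0.990021 = 0.979917.
Q̄ = (S₀/π) × [bracket] = (589/π) × 0.979917 = 183.72 W/m².
Daily total = Q̄ × 24.66 h × 3600 s/h = 183.72 × 24.66 × 3600 / 10⁶ = 16.31 MJ/m².

16.3 MJ/m²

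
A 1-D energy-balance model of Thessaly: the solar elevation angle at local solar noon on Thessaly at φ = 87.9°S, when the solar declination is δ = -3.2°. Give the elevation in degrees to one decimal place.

At local noon the hour angle is zero, so the zenith angle equals |φ − δ| = |-87.9° − (-3.200°)| = 84.700°.
Elevation = 90° − 84.700° = 5.3°.

5.3°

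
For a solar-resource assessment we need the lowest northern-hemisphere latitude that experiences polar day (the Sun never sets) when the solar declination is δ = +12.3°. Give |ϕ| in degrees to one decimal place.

Polar day requires cos h₀ = −tan ϕ tan δ ≤ −1, i.e. tan ϕ tan δ ≥ 1.
The boundary is |tan ϕ| · |tan δ| = 1, so |ϕ| = 90° − |δ| = 90° − 12.3° = 77.7° in the northern hemisphere.

|ϕ| = 77.7°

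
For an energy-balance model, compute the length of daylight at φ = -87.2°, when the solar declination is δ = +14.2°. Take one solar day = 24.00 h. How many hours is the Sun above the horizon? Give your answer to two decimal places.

cos H₀ = −tan φ · tan δ = 5.1738 ≥ 1, so the Sun never rises (polar night) and H₀ = 0.
Daylight = 2H₀/(2π) × 24.00 h = (0.0000/π) × 24.00 = 0.00 h.

0.00 h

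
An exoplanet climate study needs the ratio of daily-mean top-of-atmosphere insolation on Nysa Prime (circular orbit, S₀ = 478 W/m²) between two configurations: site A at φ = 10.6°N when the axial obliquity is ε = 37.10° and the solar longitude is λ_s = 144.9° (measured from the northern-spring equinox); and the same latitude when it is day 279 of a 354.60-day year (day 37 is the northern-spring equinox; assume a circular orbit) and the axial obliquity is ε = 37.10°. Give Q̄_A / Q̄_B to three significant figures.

— Configuration A (φ=+10.6°):
Solar declination: sin δ = sin ε · sin λ_s = sin 37.10° × sin 144.9° = 0.34685, so δ = +20.295°.
cos H₀ = −tan(+10.6°) tan(+20.295°) = -0.0692, H₀ = 1.6401 rad.
Bracket: H₀ sin φ sin δ + cos φ cos δ sin H₀ = 1.6401×0.18395×0.34685 + 0.98294×0.93792×0.99760 = 0.104643 + 0.919706 = 1.024349.
Q̄ = (S₀/π) × [bracket] = (478/π) × 1.024349 = 155.86 W/m².
— Configuration B (φ=+10.6°):
Solar longitude: λ_s = 360° × (279 − 37)/354.60 = 245.685°.
sin δ = sin 37.10° × sin 245.685° = -0.54970, so δ = -33.347°.
cos H₀ = −tan(+10.6°) tan(-33.347°) = 0.1231, H₀ = 1.4473 rad.
Bracket: H₀ sin φ sin δ + cos φ cos δ sin H₀ = 1.4473×0.18395×-0.54970 + 0.98294×0.83536×0.99239 = -0.146347 + 0.814860 = 0.668513.
Q̄ = (S₀/π) × [bracket] = (478/π) × 0.668513 = 101.72 W/m².
Ratio Q̄_A / Q̄_B = 155.86 / 101.72 = 1.532.

Q̄_A / Q̄_B ≈ 1.53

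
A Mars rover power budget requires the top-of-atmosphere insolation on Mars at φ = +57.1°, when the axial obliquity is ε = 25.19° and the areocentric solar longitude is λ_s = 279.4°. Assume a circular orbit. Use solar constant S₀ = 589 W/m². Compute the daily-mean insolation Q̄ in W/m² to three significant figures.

sin δ = sin 25.19° × sin 279.4° = -0.41991, so δ = -24.829°.
cos H₀ = −tan(+57.1°) tan(-24.829°) = 0.7152, H₀ = 0.7739 rad.
Bracket: H₀ sin φ sin δ + cos φ cos δ sin H₀ = 0.7739×0.83962×-0.41991 + 0.54317×0.90757×0.69894 = -0.272850 + 0.344553 = 0.071703.
Q̄ = (S₀/π) × [bracket] = (589/π) × 0.071703 = 13.44 W/m².

Q̄ ≈ 13.4 W/m²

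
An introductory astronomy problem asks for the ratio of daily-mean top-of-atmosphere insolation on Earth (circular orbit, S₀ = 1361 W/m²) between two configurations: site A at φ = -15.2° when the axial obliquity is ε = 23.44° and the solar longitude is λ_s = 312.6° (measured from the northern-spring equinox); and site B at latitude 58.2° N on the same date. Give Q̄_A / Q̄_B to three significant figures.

Q̄_A / Q̄_B ≈ 5.95

— Configuration A (φ=-15.2°):
Solar declination: sin δ = sin ε · sin λ_s = sin 23.44° × sin 312.6° = -0.29281, so δ = -17.026°.
cos H₀ = −tan(-15.2°) tan(-17.026°) = -0.0832, H₀ = 1.6541 rad.
Bracket: H₀ sin φ sin δ + cos φ cos δ sin H₀ = 1.6541×-0.26219×-0.29281 + 0.96502×0.95617×0.99653 = 0.126988 + 0.919521 = 1.046509.
Q̄ = (S₀/π) × [bracket] = (1361/π) × 1.046509 = 453.37 W/m².
— Configuration B (φ=+58.2°):
cos H₀ = −tan(+58.2°) tan(-17.026°) = 0.4939, H₀ = 1.0542 rad.
Bracket: H₀ sin φ sin δ + cos φ cos δ sin H₀ = 1.0542×0.84989×-0.29281 + 0.52696×0.95617×0.86952 = -0.262344 + 0.438119 = 0.175775.
Q̄ = (S₀/π) × [bracket] = (1361/π) × 0.175775 = 76.149 W/m².
Ratio Q̄_A / Q̄_B = 453.37 / 76.149 = 5.954.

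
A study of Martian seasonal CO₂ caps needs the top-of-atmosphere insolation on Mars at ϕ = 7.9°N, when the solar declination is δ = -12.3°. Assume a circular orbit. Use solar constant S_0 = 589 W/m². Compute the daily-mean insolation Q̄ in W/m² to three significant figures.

Q̄ ≈ 173 W/m²

cos h₀ = −tan(+7.9°) tan(-12.300°) = 0.0303, h₀ = 1.5405 rad.
Bracket: h₀ sin ϕ sin δ + cos ϕ cos δ sin h₀ = 1.5405×0.13744×-0.21303 + 0.99051×0.97705×0.99954 = -0.045104 + 0.967333 = 0.922229.
Q̄ = (S_0/π) × [bracket] = (589/π) × 0.922229 = 172.9 W/m².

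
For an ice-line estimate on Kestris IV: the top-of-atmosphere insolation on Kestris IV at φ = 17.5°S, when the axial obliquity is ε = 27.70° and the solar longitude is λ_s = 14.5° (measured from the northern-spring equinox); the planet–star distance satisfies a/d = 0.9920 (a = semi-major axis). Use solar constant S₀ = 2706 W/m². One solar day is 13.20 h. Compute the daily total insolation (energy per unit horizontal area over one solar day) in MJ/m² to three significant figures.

36.0 MJ/m²

Solar declination: sin δ = sin ε · sin λ_s = sin 27.70° × sin 14.5° = 0.11639, so δ = +6.684°.
cos H₀ = −tan(-17.5°) tan(+6.684°) = 0.0369, H₀ = 1.5338 rad.
Bracket: H₀ sin φ sin δ + cos φ cos δ sin H₀ = 1.5338×-0.30071×0.11639 + 0.95372×0.99320×0.99932 = -0.053682 + 0.946591 = 0.892909.
Inverse-square distance factor (a/d)² = 0.9920² = 0.984064.
Q̄ = (S₀/π) × 0.984064 × [bracket] = (2706/π) × 0.984064 × 0.892909 = 756.85 W/m².
Daily total = Q̄ × 13.20 h × 3600 s/h = 756.85 × 13.20 × 3600 / 10⁶ = 35.97 MJ/m².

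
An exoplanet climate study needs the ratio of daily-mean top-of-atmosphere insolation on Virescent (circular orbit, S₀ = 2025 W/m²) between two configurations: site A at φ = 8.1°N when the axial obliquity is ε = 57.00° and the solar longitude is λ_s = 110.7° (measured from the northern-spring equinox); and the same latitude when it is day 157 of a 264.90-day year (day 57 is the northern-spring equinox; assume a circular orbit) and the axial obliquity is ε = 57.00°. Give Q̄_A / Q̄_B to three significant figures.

Q̄_A / Q̄_B ≈ 0.851

— Configuration A (φ=+8.1°):
Solar declination: sin δ = sin ε · sin λ_s = sin 57.00° × sin 110.7° = 0.78453, so δ = +51.677°.
cos H₀ = −tan(+8.1°) tan(+51.677°) = -0.1801, H₀ = 1.7518 rad.
Bracket: H₀ sin φ sin δ + cos φ cos δ sin H₀ = 1.7518×0.14090×0.78453 + 0.99002×0.62009×0.98366 = 0.193644 + 0.603870 = 0.797514.
Q̄ = (S₀/π) × [bracket] = (2025/π) × 0.797514 = 514.06 W/m².
— Configuration B (φ=+8.1°):
Solar longitude: λ_s = 360° × (157 − 57)/264.90 = 135.900°.
sin δ = sin 57.00° × sin 135.900° = 0.58364, so δ = +35.707°.
cos H₀ = −tan(+8.1°) tan(+35.707°) = -0.1023, H₀ = 1.6733 rad.
Bracket: H₀ sin φ sin δ + cos φ cos δ sin H₀ = 1.6733×0.14090×0.58364 + 0.99002×0.81201×0.99475 = 0.137604 + 0.799686 = 0.937290.
Q̄ = (S₀/π) × [bracket] = (2025/π) × 0.937290 = 604.16 W/m².
Ratio Q̄_A / Q̄_B = 514.06 / 604.16 = 0.8509.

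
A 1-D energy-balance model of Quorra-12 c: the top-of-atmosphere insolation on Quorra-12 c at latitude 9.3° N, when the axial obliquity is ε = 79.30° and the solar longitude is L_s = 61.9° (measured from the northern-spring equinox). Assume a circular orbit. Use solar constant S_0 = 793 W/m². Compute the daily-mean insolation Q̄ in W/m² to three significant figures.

Solar declination: sin δ = sin ε · sin L_s = sin 79.30° × sin 61.9° = 0.86679, so δ = +60.088°.
cos h₀ = −tan(+9.3°) tan(+60.088°) = -0.2846, h₀ = 1.8594 rad.
Bracket: h₀ sin ϕ sin δ + cos ϕ cos δ sin h₀ = 1.8594×0.16160×0.86679 + 0.98686×0.49867×0.95863 = 0.260452 + 0.471759 = 0.732211.
Q̄ = (S_0/π) × [bracket] = (793/π) × 0.732211 = 184.8 W/m².

Q̄ ≈ 185 W/m²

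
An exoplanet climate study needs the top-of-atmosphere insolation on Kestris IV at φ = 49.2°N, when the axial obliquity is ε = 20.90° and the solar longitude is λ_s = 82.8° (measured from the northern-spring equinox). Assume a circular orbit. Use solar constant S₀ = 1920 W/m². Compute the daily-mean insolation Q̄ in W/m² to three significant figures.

Solar declination: sin δ = sin ε · sin λ_s = sin 20.90° × sin 82.8° = 0.35393, so δ = +20.728°.
cos H₀ = −tan(+49.2°) tan(+20.728°) = -0.4384, H₀ = 2.0246 rad.
Bracket: H₀ sin φ sin δ + cos φ cos δ sin H₀ = 2.0246×0.75700×0.35393 + 0.65342×0.93527×0.89878 = 0.542441 + 0.549266 = 1.091707.
Q̄ = (S₀/π) × [bracket] = (1920/π) × 1.091707 = 667.2 W/m².

Q̄ ≈ 667 W/m²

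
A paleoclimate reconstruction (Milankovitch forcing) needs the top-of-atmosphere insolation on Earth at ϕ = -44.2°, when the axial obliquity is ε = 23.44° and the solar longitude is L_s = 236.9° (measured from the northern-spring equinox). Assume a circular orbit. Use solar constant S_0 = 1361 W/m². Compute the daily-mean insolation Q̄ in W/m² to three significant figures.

Q̄ ≈ 468 W/m²

Solar declination: sin δ = sin ε · sin L_s = sin 23.44° × sin 236.9° = -0.33323, so δ = -19.465°.
cos h₀ = −tan(-44.2°) tan(-19.465°) = -0.3437, h₀ = 1.9217 rad.
Bracket: h₀ sin ϕ sin δ + cos ϕ cos δ sin h₀ = 1.9217×-0.69717×-0.33323 + 0.71691×0.94284×0.93908 = 0.446445 + 0.634754 = 1.081199.
Q̄ = (S_0/π) × [bracket] = (1361/π) × 1.081199 = 468.4 W/m².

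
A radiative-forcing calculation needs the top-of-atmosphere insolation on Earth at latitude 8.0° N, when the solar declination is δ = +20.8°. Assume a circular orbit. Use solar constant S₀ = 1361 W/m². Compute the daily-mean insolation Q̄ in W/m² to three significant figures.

cos H₀ = −tan(+8.0°) tan(+20.800°) = -0.0534, H₀ = 1.6242 rad.
Bracket: H₀ sin φ sin δ + cos φ cos δ sin H₀ = 1.6242×0.13917×0.35511 + 0.99027×0.93483×0.99857 = 0.080269 + 0.924410 = 1.004679.
Q̄ = (S₀/π) × [bracket] = (1361/π) × 1.004679 = 435.2 W/m².

Q̄ ≈ 435 W/m²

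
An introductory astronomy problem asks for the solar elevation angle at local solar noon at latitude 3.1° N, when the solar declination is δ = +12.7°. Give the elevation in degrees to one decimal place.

At local noon the hour angle is zero, so the zenith angle equals |ϕ − δ| = |+3.1° − (+12.700°)| = 9.600°.
Elevation = 90° − 9.600° = 80.4°.

80.4°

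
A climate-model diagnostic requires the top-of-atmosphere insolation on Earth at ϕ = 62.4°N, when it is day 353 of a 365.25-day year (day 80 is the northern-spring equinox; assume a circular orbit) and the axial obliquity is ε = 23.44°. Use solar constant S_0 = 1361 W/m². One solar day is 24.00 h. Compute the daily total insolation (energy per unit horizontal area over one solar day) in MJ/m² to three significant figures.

Solar longitude: L_s = 360° × (353 − 80)/365.25 = 269.076°.
sin δ = sin 23.44° × sin 269.076° = -0.39774, so δ = -23.437°.
cos h₀ = −tan(+62.4°) tan(-23.437°) = 0.8292, h₀ = 0.5931 rad.
Bracket: h₀ sin ϕ sin δ + cos ϕ cos δ sin h₀ = 0.5931×0.88620×-0.39774 + 0.46330×0.91750×0.55894 = -0.209054 + 0.237593 = 0.028539.
Q̄ = (S_0/π) × [bracket] = (1361/π) × 0.028539 = 12.364 W/m².
Daily total = Q̄ × 24.00 h × 3600 s/h = 12.364 × 24.00 × 3600 / 10⁶ = 1.068 MJ/m².

1.07 MJ/m²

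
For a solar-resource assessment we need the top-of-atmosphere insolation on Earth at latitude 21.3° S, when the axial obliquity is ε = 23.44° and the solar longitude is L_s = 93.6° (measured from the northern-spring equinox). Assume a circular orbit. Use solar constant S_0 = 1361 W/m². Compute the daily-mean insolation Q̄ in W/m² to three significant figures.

Solar declination: sin δ = sin ε · sin L_s = sin 23.44° × sin 93.6° = 0.39700, so δ = +23.391°.
cos h₀ = −tan(-21.3°) tan(+23.391°) = 0.1686, h₀ = 1.4013 rad.
Bracket: h₀ sin ϕ sin δ + cos ϕ cos δ sin h₀ = 1.4013×-0.36325×0.39700 + 0.93169×0.91782×0.98568 = -0.202082 + 0.842878 = 0.640796.
Q̄ = (S_0/π) × [bracket] = (1361/π) × 0.640796 = 277.6 W/m².

Q̄ ≈ 278 W/m²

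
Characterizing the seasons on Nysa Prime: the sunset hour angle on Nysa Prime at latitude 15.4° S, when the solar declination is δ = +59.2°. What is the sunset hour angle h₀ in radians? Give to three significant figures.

h₀ = 1.09 rad

cos h₀ = −tan ϕ · tan δ = −tan(-15.4°) × tan(+59.200°) = 0.4621, so h₀ = 1.0905 rad = 62.48°.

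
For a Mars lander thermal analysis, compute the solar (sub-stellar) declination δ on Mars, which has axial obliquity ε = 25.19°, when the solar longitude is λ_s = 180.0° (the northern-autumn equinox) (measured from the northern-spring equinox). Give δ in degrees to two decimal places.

sin δ = sin ε · sin λ_s = sin 25.19° × sin 180.0° = 0.000000.
δ = arcsin(0.000000) = +0.00°.

δ = +0.00°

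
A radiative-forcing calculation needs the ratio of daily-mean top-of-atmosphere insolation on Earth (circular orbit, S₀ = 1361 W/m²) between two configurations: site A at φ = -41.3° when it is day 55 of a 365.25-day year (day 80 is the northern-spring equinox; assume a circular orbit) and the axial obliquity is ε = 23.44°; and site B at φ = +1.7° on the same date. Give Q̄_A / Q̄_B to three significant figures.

— Configuration A (φ=-41.3°):
Solar longitude: λ_s = 360° × (55 − 80)/365.25 = -24.641°, i.e. -24.641° + 360° = 335.359°.
sin δ = sin 23.44° × sin 335.359° = -0.16585, so δ = -9.547°.
cos H₀ = −tan(-41.3°) tan(-9.547°) = -0.1477, H₀ = 1.7191 rad.
Bracket: H₀ sin φ sin δ + cos φ cos δ sin H₀ = 1.7191×-0.66000×-0.16585 + 0.75126×0.98615×0.98903 = 0.188174 + 0.732728 = 0.920902.
Q̄ = (S₀/π) × [bracket] = (1361/π) × 0.920902 = 398.95 W/m².
— Configuration B (φ=+1.7°):
cos H₀ = −tan(+1.7°) tan(-9.547°) = 0.0050, H₀ = 1.5658 rad.
Bracket: H₀ sin φ sin δ + cos φ cos δ sin H₀ = 1.5658×0.02967×-0.16585 + 0.99956×0.98615×0.99999 = -0.007705 + 0.985706 = 0.978001.
Q̄ = (S₀/π) × [bracket] = (1361/π) × 0.978001 = 423.69 W/m².
Ratio Q̄_A / Q̄_B = 398.95 / 423.69 = 0.9416.

Q̄_A / Q̄_B ≈ 0.942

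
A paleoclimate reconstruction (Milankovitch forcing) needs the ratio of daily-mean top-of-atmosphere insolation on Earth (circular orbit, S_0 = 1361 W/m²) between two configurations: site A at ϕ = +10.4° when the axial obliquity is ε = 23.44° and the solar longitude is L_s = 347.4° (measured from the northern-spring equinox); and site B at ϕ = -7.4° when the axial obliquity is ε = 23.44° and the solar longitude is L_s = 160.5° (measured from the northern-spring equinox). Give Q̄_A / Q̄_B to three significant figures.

Q̄_A / Q̄_B ≈ 0.999

— Configuration A (ϕ=+10.4°):
Solar declination: sin δ = sin ε · sin L_s = sin 23.44° × sin 347.4° = -0.08677, so δ = -4.978°.
cos h₀ = −tan(+10.4°) tan(-4.978°) = 0.0160, h₀ = 1.5548 rad.
Bracket: h₀ sin ϕ sin δ + cos ϕ cos δ sin h₀ = 1.5548×0.18052×-0.08677 + 0.98357×0.99623×0.99987 = -0.024354 + 0.979735 = 0.955381.
Q̄ = (S_0/π) × [bracket] = (1361/π) × 0.955381 = 413.89 W/m².
— Configuration B (ϕ=-7.4°):
Solar declination: sin δ = sin ε · sin L_s = sin 23.44° × sin 160.5° = 0.13278, so δ = +7.631°.
cos h₀ = −tan(-7.4°) tan(+7.631°) = 0.0174, h₀ = 1.5534 rad.
Bracket: h₀ sin ϕ sin δ + cos ϕ cos δ sin h₀ = 1.5534×-0.12880×0.13278 + 0.99167×0.99114×0.99985 = -0.026566 + 0.982736 = 0.956170.
Q̄ = (S_0/π) × [bracket] = (1361/π) × 0.956170 = 414.23 W/m².
Ratio Q̄_A / Q̄_B = 413.89 / 414.23 = 0.9992.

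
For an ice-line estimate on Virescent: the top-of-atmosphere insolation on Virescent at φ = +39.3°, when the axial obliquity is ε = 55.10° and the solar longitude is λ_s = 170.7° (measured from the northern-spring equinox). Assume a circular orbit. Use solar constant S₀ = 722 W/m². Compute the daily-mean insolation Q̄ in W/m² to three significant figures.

Solar declination: sin δ = sin ε · sin λ_s = sin 55.10° × sin 170.7° = 0.13254, so δ = +7.616°.
cos H₀ = −tan(+39.3°) tan(+7.616°) = -0.1094, H₀ = 1.6805 rad.
Bracket: H₀ sin φ sin δ + cos φ cos δ sin H₀ = 1.6805×0.63338×0.13254 + 0.77384×0.99118×0.99399 = 0.141075 + 0.762405 = 0.903480.
Q̄ = (S₀/π) × [bracket] = (722/π) × 0.903480 = 207.6 W/m².

Q̄ ≈ 208 W/m²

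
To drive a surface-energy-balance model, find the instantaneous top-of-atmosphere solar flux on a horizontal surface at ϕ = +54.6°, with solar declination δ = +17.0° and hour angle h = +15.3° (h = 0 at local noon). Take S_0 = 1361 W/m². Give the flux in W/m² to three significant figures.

cos θ_z = sin ϕ sin δ + cos ϕ cos δ cos h = 0.238320 + 0.534335 = 0.772655.
Flux = S_0 · cos θ_z = 1361 × 0.772655 = 1052 W/m².

1.05e+03 W/m²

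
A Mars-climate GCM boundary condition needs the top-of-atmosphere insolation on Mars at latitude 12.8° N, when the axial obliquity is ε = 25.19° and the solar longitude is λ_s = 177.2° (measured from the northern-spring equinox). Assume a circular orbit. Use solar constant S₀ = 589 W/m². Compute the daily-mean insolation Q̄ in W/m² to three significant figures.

Solar declination: sin δ = sin ε · sin λ_s = sin 25.19° × sin 177.2° = 0.02079, so δ = +1.191°.
cos H₀ = −tan(+12.8°) tan(+1.191°) = -0.0047, H₀ = 1.5755 rad.
Bracket: H₀ sin φ sin δ + cos φ cos δ sin H₀ = 1.5755×0.22155×0.02079 + 0.97515×0.99978×0.99999 = 0.007257 + 0.974926 = 0.982183.
Q̄ = (S₀/π) × [bracket] = (589/π) × 0.982183 = 184.1 W/m².

Q̄ ≈ 184 W/m²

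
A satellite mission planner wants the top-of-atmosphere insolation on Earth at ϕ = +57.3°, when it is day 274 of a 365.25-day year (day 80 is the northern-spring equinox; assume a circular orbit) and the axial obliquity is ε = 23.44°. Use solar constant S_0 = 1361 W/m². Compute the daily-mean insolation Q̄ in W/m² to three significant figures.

Q̄ ≈ 191 W/m²

Solar longitude: L_s = 360° × (274 − 80)/365.25 = 191.211°.
sin δ = sin 23.44° × sin 191.211° = -0.07734, so δ = -4.436°.
cos h₀ = −tan(+57.3°) tan(-4.436°) = 0.1208, h₀ = 1.4497 rad.
Bracket: h₀ sin ϕ sin δ + cos ϕ cos δ sin h₀ = 1.4497×0.84151×-0.07734 + 0.54024×0.99700×0.99267 = -0.094350 + 0.534671 = 0.440321.
Q̄ = (S_0/π) × [bracket] = (1361/π) × 0.440321 = 190.8 W/m².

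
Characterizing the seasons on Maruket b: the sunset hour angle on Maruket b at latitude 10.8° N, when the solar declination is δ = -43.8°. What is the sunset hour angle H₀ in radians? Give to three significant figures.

H₀ = 1.39 rad

cos H₀ = −tan φ · tan δ = −tan(+10.8°) × tan(-43.800°) = 0.1829, so H₀ = 1.3868 rad = 79.46°.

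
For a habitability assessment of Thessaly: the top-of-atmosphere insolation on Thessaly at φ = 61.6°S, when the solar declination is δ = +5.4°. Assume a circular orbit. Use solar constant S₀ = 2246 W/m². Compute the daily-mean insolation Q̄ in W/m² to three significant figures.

Q̄ ≈ 251 W/m²

cos H₀ = −tan(-61.6°) tan(+5.400°) = 0.1748, H₀ = 1.3951 rad.
Bracket: H₀ sin φ sin δ + cos φ cos δ sin H₀ = 1.3951×-0.87965×0.09411 + 0.47562×0.99556×0.98460 = -0.115492 + 0.466216 = 0.350724.
Q̄ = (S₀/π) × [bracket] = (2246/π) × 0.350724 = 250.7 W/m².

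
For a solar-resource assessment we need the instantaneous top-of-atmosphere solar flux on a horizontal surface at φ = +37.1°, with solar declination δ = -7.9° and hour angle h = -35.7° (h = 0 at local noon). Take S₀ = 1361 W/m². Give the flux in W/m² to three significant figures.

760 W/m²

cos θ_z = sin φ sin δ + cos φ cos δ cos h = -0.082908 + 0.641558 = 0.558650.
Flux = S₀ · cos θ_z = 1361 × 0.558650 = 760.3 W/m².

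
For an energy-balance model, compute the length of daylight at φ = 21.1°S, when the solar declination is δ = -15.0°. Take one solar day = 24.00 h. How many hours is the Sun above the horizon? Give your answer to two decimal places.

cos H₀ = −tan φ · tan δ = −tan(-21.1°) × tan(-15.000°) = -0.1034, so H₀ = 1.6744 rad = 95.93°.
Daylight = 2H₀/(2π) × 24.00 h = (1.6744/π) × 24.00 = 12.79 h.

12.79 h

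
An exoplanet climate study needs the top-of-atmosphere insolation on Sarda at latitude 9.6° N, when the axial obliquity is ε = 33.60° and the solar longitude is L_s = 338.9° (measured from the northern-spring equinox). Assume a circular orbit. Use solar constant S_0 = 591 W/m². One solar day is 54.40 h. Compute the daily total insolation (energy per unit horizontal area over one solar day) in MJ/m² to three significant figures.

33.7 MJ/m²

Solar declination: sin δ = sin ε · sin L_s = sin 33.60° × sin 338.9° = -0.19922, so δ = -11.491°.
cos h₀ = −tan(+9.6°) tan(-11.491°) = 0.0344, h₀ = 1.5364 rad.
Bracket: h₀ sin ϕ sin δ + cos ϕ cos δ sin h₀ = 1.5364×0.16677×-0.19922 + 0.98600×0.97995×0.99941 = -0.051045 + 0.965661 = 0.914616.
Q̄ = (S_0/π) × [bracket] = (591/π) × 0.914616 = 172.06 W/m².
Daily total = Q̄ × 54.40 h × 3600 s/h = 172.06 × 54.40 × 3600 / 10⁶ = 33.70 MJ/m².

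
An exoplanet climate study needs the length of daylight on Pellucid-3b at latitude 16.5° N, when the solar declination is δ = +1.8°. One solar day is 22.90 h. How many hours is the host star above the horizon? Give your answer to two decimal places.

11.52 h

cos H₀ = −tan φ · tan δ = −tan(+16.5°) × tan(+1.800°) = -0.0093, so H₀ = 1.5801 rad = 90.53°.
Daylight = 2H₀/(2π) × 22.90 h = (1.5801/π) × 22.90 = 11.52 h.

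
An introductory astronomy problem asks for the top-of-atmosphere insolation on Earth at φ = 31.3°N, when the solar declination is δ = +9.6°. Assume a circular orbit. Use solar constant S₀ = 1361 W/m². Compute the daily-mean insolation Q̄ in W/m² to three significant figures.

cos H₀ = −tan(+31.3°) tan(+9.600°) = -0.1028, H₀ = 1.6738 rad.
Bracket: H₀ sin φ sin δ + cos φ cos δ sin H₀ = 1.6738×0.51952×0.16677 + 0.85446×0.98600×0.99470 = 0.145019 + 0.838032 = 0.983051.
Q̄ = (S₀/π) × [bracket] = (1361/π) × 0.983051 = 425.9 W/m².

Q̄ ≈ 426 W/m²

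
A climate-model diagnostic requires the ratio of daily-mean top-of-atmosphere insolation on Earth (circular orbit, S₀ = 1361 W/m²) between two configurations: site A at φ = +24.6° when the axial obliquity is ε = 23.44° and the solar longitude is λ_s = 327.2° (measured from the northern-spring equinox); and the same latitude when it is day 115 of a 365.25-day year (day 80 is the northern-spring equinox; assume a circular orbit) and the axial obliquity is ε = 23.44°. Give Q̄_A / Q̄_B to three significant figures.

— Configuration A (φ=+24.6°):
Solar declination: sin δ = sin ε · sin λ_s = sin 23.44° × sin 327.2° = -0.21549, so δ = -12.444°.
cos H₀ = −tan(+24.6°) tan(-12.444°) = 0.1010, H₀ = 1.4696 rad.
Bracket: H₀ sin φ sin δ + cos φ cos δ sin H₀ = 1.4696×0.41628×-0.21549 + 0.90924×0.97651×0.99488 = -0.131829 + 0.883336 = 0.751507.
Q̄ = (S₀/π) × [bracket] = (1361/π) × 0.751507 = 325.57 W/m².
— Configuration B (φ=+24.6°):
Solar longitude: λ_s = 360° × (115 − 80)/365.25 = 34.497°.
sin δ = sin 23.44° × sin 34.497° = 0.22529, so δ = +13.020°.
cos H₀ = −tan(+24.6°) tan(+13.020°) = -0.1059, H₀ = 1.6769 rad.
Bracket: H₀ sin φ sin δ + cos φ cos δ sin H₀ = 1.6769×0.41628×0.22529 + 0.90924×0.97429×0.99438 = 0.157266 + 0.880885 = 1.038151.
Q̄ = (S₀/π) × [bracket] = (1361/π) × 1.038151 = 449.75 W/m².
Ratio Q̄_A / Q̄_B = 325.57 / 449.75 = 0.7239.

Q̄_A / Q̄_B ≈ 0.724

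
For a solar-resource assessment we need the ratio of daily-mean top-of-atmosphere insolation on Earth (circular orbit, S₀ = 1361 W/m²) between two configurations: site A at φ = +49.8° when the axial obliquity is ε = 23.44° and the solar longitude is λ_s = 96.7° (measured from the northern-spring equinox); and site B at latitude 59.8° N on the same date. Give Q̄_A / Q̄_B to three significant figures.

Q̄_A / Q̄_B ≈ 1.01

— Configuration A (φ=+49.8°):
Solar declination: sin δ = sin ε · sin λ_s = sin 23.44° × sin 96.7° = 0.39507, so δ = +23.270°.
cos H₀ = −tan(+49.8°) tan(+23.270°) = -0.5089, H₀ = 2.1047 rad.
Bracket: H₀ sin φ sin δ + cos φ cos δ sin H₀ = 2.1047×0.76380×0.39507 + 0.64546×0.91865×0.86082 = 0.635103 + 0.510425 = 1.145528.
Q̄ = (S₀/π) × [bracket] = (1361/π) × 1.145528 = 496.27 W/m².
— Configuration B (φ=+59.8°):
cos H₀ = −tan(+59.8°) tan(+23.270°) = -0.7389, H₀ = 2.4023 rad.
Bracket: H₀ sin φ sin δ + cos φ cos δ sin H₀ = 2.4023×0.86427×0.39507 + 0.50302×0.91865×0.67380 = 0.820258 + 0.311363 = 1.131621.
Q̄ = (S₀/π) × [bracket] = (1361/π) × 1.131621 = 490.24 W/m².
Ratio Q̄_A / Q̄_B = 496.27 / 490.24 = 1.012.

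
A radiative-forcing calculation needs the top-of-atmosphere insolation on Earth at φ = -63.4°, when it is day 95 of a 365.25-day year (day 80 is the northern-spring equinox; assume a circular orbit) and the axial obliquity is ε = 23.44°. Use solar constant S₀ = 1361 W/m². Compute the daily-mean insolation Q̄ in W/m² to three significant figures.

Q̄ ≈ 135 W/m²

Solar longitude: λ_s = 360° × (95 − 80)/365.25 = 14.784°.
sin δ = sin 23.44° × sin 14.784° = 0.10151, so δ = +5.826°.
cos H₀ = −tan(-63.4°) tan(+5.826°) = 0.2038, H₀ = 1.3656 rad.
Bracket: H₀ sin φ sin δ + cos φ cos δ sin H₀ = 1.3656×-0.89415×0.10151 + 0.44776×0.99483×0.97902 = -0.123949 + 0.436100 = 0.312151.
Q̄ = (S₀/π) × [bracket] = (1361/π) × 0.312151 = 135.2 W/m².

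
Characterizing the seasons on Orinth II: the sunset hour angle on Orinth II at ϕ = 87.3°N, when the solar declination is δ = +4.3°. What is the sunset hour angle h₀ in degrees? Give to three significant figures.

Sunrise equation: cos h₀ = −tan ϕ · tan δ = -1.5944 ≤ −1, so the host star never sets (polar day) and h₀ = π.

h₀ = 180°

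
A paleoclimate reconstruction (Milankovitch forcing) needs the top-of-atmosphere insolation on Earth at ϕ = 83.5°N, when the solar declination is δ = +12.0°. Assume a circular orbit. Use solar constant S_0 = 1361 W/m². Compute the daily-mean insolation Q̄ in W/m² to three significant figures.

Q̄ ≈ 281 W/m²

cos h₀ = −tan(+83.5°) tan(+12.000°) = -1.8656 ≤ −1 ⇒ polar day, h₀ = π.
Bracket: h₀ sin ϕ sin δ + cos ϕ cos δ sin h₀ = 3.1416×0.99357×0.20791 + 0.11320×0.97815×0.00000 = 0.648970 + 0.000000 = 0.648970.
Q̄ = (S_0/π) × [bracket] = (1361/π) × 0.648970 = 281.1 W/m².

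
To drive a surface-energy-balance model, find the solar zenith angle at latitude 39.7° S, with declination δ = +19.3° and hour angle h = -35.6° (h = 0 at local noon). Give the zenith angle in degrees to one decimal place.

cos θ_z = sin φ sin δ + cos φ cos δ cos h = -0.211122 + 0.590441 = 0.379319.
θ_z = arccos(0.379319) = 67.7°.

θ_z = 67.7°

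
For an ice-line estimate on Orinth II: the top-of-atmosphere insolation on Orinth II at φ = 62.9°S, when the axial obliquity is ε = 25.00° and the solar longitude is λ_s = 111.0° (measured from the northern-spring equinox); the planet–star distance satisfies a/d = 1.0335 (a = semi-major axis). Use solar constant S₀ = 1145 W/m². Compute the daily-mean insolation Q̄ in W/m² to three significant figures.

Q̄ ≈ 10.0 W/m²

Solar declination: sin δ = sin ε · sin λ_s = sin 25.00° × sin 111.0° = 0.39455, so δ = +23.238°.
cos H₀ = −tan(-62.9°) tan(+23.238°) = 0.8391, H₀ = 0.5752 rad.
Bracket: H₀ sin φ sin δ + cos φ cos δ sin H₀ = 0.5752×-0.89021×0.39455 + 0.45554×0.91888×0.54400 = -0.202029 + 0.227711 = 0.025682.
Inverse-square distance factor (a/d)² = 1.0335² = 1.068122.
Q̄ = (S₀/π) × 1.068122 × [bracket] = (1145/π) × 1.068122 × 0.025682 = 9.998 W/m².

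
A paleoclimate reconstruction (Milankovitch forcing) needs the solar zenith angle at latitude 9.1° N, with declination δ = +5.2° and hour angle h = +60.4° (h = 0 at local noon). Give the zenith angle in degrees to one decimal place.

cos θ_z = sin φ sin δ + cos φ cos δ cos h = 0.014334 + 0.485718 = 0.500052.
θ_z = arccos(0.500052) = 60.0°.

θ_z = 60.0°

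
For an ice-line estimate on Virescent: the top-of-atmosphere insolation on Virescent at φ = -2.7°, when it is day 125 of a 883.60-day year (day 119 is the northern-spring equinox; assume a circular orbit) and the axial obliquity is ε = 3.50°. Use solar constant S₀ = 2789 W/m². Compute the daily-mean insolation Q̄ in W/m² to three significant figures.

Solar longitude: λ_s = 360° × (125 − 119)/883.60 = 2.445°.
sin δ = sin 3.50° × sin 2.445° = 0.00260, so δ = +0.149°.
cos H₀ = −tan(-2.7°) tan(+0.149°) = 0.0001, H₀ = 1.5707 rad.
Bracket: H₀ sin φ sin δ + cos φ cos δ sin H₀ = 1.5707×-0.04711×0.00260 + 0.99889×1.00000×1.00000 = -0.000192 + 0.998890 = 0.998698.
Q̄ = (S₀/π) × [bracket] = (2789/π) × 0.998698 = 886.6 W/m².

Q̄ ≈ 887 W/m²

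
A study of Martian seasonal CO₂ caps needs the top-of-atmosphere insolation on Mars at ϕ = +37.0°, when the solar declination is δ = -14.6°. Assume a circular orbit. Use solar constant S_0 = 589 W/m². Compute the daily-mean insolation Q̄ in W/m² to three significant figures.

Q̄ ≈ 103 W/m²

cos h₀ = −tan(+37.0°) tan(-14.600°) = 0.1963, h₀ = 1.3732 rad.
Bracket: h₀ sin ϕ sin δ + cos ϕ cos δ sin h₀ = 1.3732×0.60182×-0.25207 + 0.79864×0.96771×0.98055 = -0.208315 + 0.757820 = 0.549505.
Q̄ = (S_0/π) × [bracket] = (589/π) × 0.549505 = 103.0 W/m².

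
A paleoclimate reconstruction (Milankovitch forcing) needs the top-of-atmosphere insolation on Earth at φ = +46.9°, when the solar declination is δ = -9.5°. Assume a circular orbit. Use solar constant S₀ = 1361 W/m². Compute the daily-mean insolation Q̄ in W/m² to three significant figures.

cos H₀ = −tan(+46.9°) tan(-9.500°) = 0.1788, H₀ = 1.3910 rad.
Bracket: H₀ sin φ sin δ + cos φ cos δ sin H₀ = 1.3910×0.73016×-0.16505 + 0.68327×0.98629×0.98388 = -0.167633 + 0.663039 = 0.495406.
Q̄ = (S₀/π) × [bracket] = (1361/π) × 0.495406 = 214.6 W/m².

Q̄ ≈ 215 W/m²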